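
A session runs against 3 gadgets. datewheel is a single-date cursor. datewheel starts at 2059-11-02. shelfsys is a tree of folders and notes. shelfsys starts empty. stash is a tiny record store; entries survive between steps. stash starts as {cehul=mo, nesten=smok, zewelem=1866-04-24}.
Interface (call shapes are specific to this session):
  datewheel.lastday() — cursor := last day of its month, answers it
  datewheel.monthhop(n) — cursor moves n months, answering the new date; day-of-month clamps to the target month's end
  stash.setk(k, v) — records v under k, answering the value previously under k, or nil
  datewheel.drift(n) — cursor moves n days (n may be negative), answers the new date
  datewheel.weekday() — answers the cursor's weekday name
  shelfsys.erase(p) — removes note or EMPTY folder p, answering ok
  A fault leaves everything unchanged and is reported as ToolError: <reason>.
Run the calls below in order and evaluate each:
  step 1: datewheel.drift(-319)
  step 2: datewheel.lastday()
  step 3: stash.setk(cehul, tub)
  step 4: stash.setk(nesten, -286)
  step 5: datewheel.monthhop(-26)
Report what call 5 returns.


Answer: 2056-10-31

Derivation:
;; 1. datewheel.drift(n→-319) : 2058-12-18
;; 2. datewheel.lastday() : 2058-12-31
;; 3. stash.setk(k→cehul, v→tub) : mo
;; 4. stash.setk(k→nesten, v→-286) : smok
;; 5. datewheel.monthhop(n→-26) : 2056-10-31


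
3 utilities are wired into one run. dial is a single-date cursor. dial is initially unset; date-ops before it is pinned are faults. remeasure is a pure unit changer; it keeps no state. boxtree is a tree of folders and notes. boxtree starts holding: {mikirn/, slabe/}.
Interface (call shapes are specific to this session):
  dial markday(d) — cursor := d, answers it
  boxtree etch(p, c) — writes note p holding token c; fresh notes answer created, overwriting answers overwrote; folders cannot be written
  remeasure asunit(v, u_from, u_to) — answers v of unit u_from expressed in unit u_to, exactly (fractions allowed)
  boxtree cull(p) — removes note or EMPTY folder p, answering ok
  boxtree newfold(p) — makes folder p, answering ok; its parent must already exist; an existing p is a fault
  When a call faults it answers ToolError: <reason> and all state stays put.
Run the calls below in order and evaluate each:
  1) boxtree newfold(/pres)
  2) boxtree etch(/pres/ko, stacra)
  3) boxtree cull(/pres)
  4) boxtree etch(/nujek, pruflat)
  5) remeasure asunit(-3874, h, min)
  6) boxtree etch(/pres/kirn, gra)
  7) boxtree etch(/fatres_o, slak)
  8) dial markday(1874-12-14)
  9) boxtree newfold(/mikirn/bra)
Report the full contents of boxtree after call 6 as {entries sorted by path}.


Answer: {mikirn/, nujek=pruflat, pres/, pres/kirn=gra, pres/ko=stacra, slabe/}

Derivation:
Calling boxtree newfold passing p='/pres', and see ok.
I call boxtree etch passing p='/pres/ko', c='stacra', → created.
I invoke boxtree cull passing p='/pres', yielding ToolError: not empty.
Using boxtree etch passing p='/nujek', c='pruflat', → created.
I use remeasure asunit passing v='-3874', u_from='h', u_to='min', → -232440.
Using boxtree etch passing p='/pres/kirn', c='gra', and get created.
Then boxtree etch passing p='/fatres_o', c='slak', and observe created.
Now I run dial markday passing d='1874-12-14', giving 1874-12-14.
I call boxtree newfold passing p='/mikirn/bra', giving ok.


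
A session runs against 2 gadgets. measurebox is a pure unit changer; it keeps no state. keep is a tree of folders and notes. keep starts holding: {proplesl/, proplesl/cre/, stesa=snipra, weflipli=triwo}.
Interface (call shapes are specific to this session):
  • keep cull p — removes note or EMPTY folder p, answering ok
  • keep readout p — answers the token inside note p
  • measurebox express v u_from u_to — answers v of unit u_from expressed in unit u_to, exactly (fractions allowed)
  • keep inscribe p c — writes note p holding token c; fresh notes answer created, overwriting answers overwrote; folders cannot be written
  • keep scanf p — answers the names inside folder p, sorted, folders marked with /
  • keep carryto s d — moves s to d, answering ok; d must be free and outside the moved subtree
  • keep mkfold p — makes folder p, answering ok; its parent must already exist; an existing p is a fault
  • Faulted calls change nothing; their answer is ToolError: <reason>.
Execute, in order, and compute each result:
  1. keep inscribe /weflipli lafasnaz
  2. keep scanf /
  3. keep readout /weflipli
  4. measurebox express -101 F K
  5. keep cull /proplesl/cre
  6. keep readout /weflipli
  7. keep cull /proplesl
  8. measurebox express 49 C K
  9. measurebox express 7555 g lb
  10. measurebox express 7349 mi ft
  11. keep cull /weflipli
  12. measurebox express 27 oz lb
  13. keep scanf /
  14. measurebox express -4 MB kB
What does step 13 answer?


! keep inscribe(p=/weflipli, c=lafasnaz) -> overwrote
! keep scanf(p=/) -> [proplesl/, stesa, weflipli]
! keep readout(p=/weflipli) -> lafasnaz
! measurebox express(v=-101, u_from=F, u_to=K) -> 35867/180
! keep cull(p=/proplesl/cre) -> ok
! keep readout(p=/weflipli) -> lafasnaz
! keep cull(p=/proplesl) -> ok
! measurebox express(v=49, u_from=C, u_to=K) -> 6443/20
! measurebox express(v=7555, u_from=g, u_to=lb) -> 755500000/45359237
! measurebox express(v=7349, u_from=mi, u_to=ft) -> 38802720
! keep cull(p=/weflipli) -> ok
! measurebox express(v=27, u_from=oz, u_to=lb) -> 27/16
! keep scanf(p=/) -> [stesa]
! measurebox express(v=-4, u_from=MB, u_to=kB) -> -4000

Answer: [stesa]


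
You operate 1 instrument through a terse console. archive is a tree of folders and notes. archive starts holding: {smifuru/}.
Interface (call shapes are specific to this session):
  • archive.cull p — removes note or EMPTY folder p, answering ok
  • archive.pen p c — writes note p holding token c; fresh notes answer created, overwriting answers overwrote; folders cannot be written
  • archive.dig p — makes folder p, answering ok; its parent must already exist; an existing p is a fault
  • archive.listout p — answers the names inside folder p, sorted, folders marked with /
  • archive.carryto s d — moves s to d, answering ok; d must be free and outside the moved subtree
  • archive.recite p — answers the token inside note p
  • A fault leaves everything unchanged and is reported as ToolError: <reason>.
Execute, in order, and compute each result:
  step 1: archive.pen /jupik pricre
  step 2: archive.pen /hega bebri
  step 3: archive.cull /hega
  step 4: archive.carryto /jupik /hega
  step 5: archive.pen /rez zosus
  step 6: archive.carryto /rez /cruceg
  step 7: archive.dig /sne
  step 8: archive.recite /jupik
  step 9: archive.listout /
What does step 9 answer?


Step: archive.pen[p=/jupik; c=pricre]
Result: created
Step: archive.pen[p=/hega; c=bebri]
Result: created
Step: archive.cull[p=/hega]
Result: ok
Step: archive.carryto[s=/jupik; d=/hega]
Result: ok
Step: archive.pen[p=/rez; c=zosus]
Result: created
Step: archive.carryto[s=/rez; d=/cruceg]
Result: ok
Step: archive.dig[p=/sne]
Result: ok
Step: archive.recite[p=/jupik]
Result: ToolError: not found
Step: archive.listout[p=/]
Result: [cruceg, hega, smifuru/, sne/]

Answer: [cruceg, hega, smifuru/, sne/]


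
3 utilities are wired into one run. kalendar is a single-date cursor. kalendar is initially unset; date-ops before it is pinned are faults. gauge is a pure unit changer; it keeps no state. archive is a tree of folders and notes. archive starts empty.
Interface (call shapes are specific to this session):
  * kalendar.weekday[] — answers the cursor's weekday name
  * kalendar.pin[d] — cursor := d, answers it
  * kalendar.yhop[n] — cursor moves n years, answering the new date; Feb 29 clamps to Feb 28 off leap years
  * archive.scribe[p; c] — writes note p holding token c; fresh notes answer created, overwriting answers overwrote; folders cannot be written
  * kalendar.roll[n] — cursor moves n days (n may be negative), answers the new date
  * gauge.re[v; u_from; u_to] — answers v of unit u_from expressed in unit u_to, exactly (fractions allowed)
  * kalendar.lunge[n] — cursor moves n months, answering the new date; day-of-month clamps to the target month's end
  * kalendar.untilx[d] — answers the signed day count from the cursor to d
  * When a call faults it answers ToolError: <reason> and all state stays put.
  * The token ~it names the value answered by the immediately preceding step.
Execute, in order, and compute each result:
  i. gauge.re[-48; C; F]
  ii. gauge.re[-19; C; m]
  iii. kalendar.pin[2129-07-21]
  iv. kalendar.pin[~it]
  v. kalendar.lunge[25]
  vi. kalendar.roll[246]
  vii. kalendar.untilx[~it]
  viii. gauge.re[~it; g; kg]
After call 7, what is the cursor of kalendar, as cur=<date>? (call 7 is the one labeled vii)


>> re(v→-48, u_from→C, u_to→F)
<< -272/5
>> re(v→-19, u_from→C, u_to→m)
<< ToolError: incompatible units
>> pin(d→2129-07-21)
<< 2129-07-21
>> pin(d→~it)
<< 2129-07-21
>> lunge(n→25)
<< 2131-08-21
>> roll(n→246)
<< 2132-04-23
>> untilx(d→~it)
<< 0
>> re(v→~it, u_from→g, u_to→kg)
<< 0

Answer: cur=2132-04-23


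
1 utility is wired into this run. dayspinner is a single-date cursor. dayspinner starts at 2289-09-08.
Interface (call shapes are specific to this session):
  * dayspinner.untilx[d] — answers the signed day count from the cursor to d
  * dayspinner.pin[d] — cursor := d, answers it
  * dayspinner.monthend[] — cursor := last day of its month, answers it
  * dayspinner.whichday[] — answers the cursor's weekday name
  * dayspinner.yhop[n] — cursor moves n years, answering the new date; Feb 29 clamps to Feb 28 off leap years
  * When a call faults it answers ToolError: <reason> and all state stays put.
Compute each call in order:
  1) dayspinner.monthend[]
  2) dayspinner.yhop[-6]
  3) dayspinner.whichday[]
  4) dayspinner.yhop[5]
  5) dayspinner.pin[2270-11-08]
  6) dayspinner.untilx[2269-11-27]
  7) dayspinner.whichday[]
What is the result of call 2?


-- 1. monthend() -> 2289-09-30
-- 2. yhop(n='-6') -> 2283-09-30
-- 3. whichday() -> Sunday
-- 4. yhop(n='5') -> 2288-09-30
-- 5. pin(d='2270-11-08') -> 2270-11-08
-- 6. untilx(d='2269-11-27') -> -346
-- 7. whichday() -> Tuesday

Answer: 2283-09-30


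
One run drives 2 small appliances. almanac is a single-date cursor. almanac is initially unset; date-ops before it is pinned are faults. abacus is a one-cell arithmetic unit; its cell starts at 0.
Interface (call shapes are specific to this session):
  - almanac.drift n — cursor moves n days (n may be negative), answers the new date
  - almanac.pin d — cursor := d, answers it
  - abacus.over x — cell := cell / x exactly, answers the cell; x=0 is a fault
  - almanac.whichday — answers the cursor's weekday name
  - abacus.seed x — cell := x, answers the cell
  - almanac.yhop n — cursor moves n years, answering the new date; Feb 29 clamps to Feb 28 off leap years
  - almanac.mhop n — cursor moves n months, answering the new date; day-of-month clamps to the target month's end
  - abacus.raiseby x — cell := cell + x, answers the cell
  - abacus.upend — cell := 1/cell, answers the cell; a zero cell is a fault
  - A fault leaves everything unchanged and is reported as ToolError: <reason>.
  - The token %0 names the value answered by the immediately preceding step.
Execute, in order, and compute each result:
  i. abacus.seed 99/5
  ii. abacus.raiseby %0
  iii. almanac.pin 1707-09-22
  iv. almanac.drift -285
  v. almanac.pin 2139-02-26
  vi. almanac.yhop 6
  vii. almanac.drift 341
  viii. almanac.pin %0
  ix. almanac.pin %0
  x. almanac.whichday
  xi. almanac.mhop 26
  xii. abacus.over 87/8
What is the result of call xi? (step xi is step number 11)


Answer: 2148-04-02

Derivation:
Do: seed[x→99/5]
See: 99/5
Do: raiseby[x→%0]
See: 198/5
Do: pin[d→1707-09-22]
See: 1707-09-22
Do: drift[n→-285]
See: 1706-12-11
Do: pin[d→2139-02-26]
See: 2139-02-26
Do: yhop[n→6]
See: 2145-02-26
Do: drift[n→341]
See: 2146-02-02
Do: pin[d→%0]
See: 2146-02-02
Do: pin[d→%0]
See: 2146-02-02
Do: whichday[]
See: Wednesday
Do: mhop[n→26]
See: 2148-04-02
Do: over[x→87/8]
See: 528/145


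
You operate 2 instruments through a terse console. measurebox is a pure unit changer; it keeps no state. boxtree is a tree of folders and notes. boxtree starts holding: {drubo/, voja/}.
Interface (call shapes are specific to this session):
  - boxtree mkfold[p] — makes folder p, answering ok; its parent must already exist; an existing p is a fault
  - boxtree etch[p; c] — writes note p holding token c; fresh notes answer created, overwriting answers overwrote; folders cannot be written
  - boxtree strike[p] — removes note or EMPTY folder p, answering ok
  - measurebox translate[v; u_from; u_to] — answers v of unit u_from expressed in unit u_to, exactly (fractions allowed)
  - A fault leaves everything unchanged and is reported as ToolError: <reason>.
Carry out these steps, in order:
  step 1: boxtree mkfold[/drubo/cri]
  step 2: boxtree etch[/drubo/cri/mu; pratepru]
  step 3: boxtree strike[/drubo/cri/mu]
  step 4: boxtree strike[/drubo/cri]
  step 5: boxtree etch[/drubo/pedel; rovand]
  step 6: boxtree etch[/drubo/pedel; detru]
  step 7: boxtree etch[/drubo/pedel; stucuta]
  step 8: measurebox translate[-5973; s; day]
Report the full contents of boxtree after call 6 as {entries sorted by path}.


Answer: {drubo/, drubo/pedel=detru, voja/}

Derivation:
-> boxtree mkfold(p=/drubo/cri)
<- ok
-> boxtree etch(p=/drubo/cri/mu, c=pratepru)
<- created
-> boxtree strike(p=/drubo/cri/mu)
<- ok
-> boxtree strike(p=/drubo/cri)
<- ok
-> boxtree etch(p=/drubo/pedel, c=rovand)
<- created
-> boxtree etch(p=/drubo/pedel, c=detru)
<- overwrote
-> boxtree etch(p=/drubo/pedel, c=stucuta)
<- overwrote
-> measurebox translate(v=-5973, u_from=s, u_to=day)
<- -1991/28800


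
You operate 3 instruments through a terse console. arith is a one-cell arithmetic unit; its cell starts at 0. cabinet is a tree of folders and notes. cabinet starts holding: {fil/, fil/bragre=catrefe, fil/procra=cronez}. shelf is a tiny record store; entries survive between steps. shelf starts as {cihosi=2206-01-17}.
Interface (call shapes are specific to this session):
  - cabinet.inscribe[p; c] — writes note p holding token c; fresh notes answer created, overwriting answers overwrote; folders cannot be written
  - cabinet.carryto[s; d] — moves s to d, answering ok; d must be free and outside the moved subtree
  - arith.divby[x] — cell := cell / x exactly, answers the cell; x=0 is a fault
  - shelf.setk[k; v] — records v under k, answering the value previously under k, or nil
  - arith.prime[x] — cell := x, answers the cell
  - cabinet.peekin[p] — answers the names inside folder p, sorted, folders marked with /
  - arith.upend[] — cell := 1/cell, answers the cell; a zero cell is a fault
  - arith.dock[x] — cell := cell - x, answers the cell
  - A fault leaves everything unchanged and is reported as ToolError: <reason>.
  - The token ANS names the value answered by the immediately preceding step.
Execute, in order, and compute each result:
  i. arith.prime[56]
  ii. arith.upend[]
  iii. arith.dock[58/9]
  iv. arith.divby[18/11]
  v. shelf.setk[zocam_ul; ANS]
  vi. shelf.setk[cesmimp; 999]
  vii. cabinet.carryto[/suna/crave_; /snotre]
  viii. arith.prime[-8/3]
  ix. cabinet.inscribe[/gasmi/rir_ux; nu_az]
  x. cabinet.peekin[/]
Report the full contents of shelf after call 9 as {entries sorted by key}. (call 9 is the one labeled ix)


Step: prime[x=56]
Result: 56
Step: upend[]
Result: 1/56
Step: dock[x=58/9]
Result: -3239/504
Step: divby[x=18/11]
Result: -35629/9072
Step: setk[k=zocam_ul; v=ANS]
Result: nil
Step: setk[k=cesmimp; v=999]
Result: nil
Step: carryto[s=/suna/crave_; d=/snotre]
Result: ToolError: not found
Step: prime[x=-8/3]
Result: -8/3
Step: inscribe[p=/gasmi/rir_ux; c=nu_az]
Result: ToolError: no parent
Step: peekin[p=/]
Result: [fil/]

Answer: {cesmimp=999, cihosi=2206-01-17, zocam_ul=-35629/9072}


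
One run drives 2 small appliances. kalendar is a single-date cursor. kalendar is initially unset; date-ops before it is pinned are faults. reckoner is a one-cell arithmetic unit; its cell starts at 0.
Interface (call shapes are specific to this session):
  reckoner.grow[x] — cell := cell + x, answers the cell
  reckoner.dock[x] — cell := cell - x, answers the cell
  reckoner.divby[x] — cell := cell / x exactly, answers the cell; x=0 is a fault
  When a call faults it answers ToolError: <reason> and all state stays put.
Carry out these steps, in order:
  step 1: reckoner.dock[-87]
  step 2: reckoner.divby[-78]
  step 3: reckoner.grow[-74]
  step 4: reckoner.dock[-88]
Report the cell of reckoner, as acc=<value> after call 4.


Answer: acc=335/26

Derivation:
-> reckoner.dock(x=-87)
<- 87
-> reckoner.divby(x=-78)
<- -29/26
-> reckoner.grow(x=-74)
<- -1953/26
-> reckoner.dock(x=-88)
<- 335/26


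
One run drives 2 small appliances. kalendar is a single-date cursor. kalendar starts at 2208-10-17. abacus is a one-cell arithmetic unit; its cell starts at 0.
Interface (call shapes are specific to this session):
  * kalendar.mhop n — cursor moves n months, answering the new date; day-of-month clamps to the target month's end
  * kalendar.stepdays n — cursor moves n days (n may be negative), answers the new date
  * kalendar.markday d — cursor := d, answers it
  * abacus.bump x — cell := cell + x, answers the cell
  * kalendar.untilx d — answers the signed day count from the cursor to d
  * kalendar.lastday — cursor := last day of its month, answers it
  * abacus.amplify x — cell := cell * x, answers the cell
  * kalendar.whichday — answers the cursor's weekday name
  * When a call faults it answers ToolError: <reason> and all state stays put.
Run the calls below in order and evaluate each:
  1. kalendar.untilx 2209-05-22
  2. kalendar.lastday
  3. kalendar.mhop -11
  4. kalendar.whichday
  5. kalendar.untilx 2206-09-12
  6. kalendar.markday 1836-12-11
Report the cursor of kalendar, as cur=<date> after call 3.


Step: kalendar.untilx[2209-05-22]
Result: 217
Step: kalendar.lastday[]
Result: 2208-10-31
Step: kalendar.mhop[-11]
Result: 2207-11-30
Step: kalendar.whichday[]
Result: Monday
Step: kalendar.untilx[2206-09-12]
Result: -444
Step: kalendar.markday[1836-12-11]
Result: 1836-12-11

Answer: cur=2207-11-30


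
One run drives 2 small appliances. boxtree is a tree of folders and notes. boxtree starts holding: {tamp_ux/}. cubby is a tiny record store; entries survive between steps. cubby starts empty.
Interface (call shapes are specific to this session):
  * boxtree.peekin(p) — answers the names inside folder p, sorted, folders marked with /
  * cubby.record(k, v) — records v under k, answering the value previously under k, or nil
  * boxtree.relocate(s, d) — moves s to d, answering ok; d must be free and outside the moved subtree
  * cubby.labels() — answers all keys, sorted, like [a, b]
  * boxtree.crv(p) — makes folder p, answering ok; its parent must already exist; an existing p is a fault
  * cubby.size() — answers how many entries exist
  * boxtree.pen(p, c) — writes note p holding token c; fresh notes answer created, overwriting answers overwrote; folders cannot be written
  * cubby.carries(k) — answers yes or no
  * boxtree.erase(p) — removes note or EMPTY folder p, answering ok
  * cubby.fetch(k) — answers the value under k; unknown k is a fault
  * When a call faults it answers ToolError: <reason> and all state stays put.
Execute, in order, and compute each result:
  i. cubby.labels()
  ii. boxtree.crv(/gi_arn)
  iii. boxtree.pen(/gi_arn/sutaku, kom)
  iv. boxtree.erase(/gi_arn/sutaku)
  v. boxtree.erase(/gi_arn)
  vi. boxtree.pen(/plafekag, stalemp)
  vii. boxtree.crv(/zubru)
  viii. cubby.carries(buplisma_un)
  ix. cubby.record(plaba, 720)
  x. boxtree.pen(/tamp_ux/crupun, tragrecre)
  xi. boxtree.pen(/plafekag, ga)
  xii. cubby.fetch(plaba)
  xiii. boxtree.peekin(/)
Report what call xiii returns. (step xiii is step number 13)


Answer: [plafekag, tamp_ux/, zubru/]

Derivation:
Using cubby.labels, and get [].
Calling boxtree.crv(p=/gi_arn), giving ok.
I use boxtree.pen(p=/gi_arn/sutaku, c=kom): created.
Using boxtree.erase(p=/gi_arn/sutaku), — result: ok.
Then boxtree.erase(p=/gi_arn), and get ok.
I use boxtree.pen(p=/plafekag, c=stalemp), and get created.
I call boxtree.crv(p=/zubru), — result: ok.
Then cubby.carries(k=buplisma_un), and get no.
I use cubby.record(k=plaba, v=720), giving nil.
I call boxtree.pen(p=/tamp_ux/crupun, c=tragrecre), giving created.
I use boxtree.pen(p=/plafekag, c=ga), and get overwrote.
I use cubby.fetch(k=plaba), — result: 720.
I run boxtree.peekin(p=/): [plafekag, tamp_ux/, zubru/].


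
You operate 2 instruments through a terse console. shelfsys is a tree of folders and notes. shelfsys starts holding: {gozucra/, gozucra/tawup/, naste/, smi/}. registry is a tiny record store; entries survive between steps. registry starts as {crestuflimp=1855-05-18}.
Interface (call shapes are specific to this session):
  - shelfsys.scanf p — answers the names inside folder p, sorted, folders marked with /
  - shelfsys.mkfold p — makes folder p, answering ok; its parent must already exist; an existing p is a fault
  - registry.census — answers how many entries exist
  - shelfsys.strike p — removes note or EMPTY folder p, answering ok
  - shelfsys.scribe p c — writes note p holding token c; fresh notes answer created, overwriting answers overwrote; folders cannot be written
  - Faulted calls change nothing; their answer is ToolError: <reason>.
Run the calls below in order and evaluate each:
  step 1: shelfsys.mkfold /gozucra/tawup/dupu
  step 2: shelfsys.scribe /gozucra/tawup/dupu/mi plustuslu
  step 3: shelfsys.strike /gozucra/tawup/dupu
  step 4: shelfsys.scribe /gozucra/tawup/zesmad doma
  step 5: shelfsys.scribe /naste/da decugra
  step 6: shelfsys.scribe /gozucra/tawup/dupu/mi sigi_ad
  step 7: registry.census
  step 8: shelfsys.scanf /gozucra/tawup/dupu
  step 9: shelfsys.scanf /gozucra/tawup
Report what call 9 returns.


Answer: [dupu/, zesmad]

Derivation:
Now I run shelfsys.mkfold using p→/gozucra/tawup/dupu, and observe ok.
Now I run shelfsys.scribe using p→/gozucra/tawup/dupu/mi, c→plustuslu, yielding created.
I invoke shelfsys.strike using p→/gozucra/tawup/dupu, — result: ToolError: not empty.
I invoke shelfsys.scribe using p→/gozucra/tawup/zesmad, c→doma, yielding created.
Calling shelfsys.scribe using p→/naste/da, c→decugra: created.
I call shelfsys.scribe using p→/gozucra/tawup/dupu/mi, c→sigi_ad, yielding overwrote.
Then registry.census(): 1.
Now I run shelfsys.scanf using p→/gozucra/tawup/dupu, — result: [mi].
Next I call shelfsys.scanf using p→/gozucra/tawup, which returns [dupu/, zesmad].


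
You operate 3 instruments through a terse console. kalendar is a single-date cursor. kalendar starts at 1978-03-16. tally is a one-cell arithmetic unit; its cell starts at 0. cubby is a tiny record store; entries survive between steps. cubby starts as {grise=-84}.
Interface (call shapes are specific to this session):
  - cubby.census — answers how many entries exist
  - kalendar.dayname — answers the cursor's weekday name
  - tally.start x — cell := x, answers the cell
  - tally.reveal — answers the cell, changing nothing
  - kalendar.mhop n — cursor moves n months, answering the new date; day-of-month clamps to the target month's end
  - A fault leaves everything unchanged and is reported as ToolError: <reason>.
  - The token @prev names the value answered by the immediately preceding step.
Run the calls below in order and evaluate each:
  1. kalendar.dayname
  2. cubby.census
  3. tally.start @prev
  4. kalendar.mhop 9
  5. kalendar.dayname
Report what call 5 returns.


Answer: Saturday

Derivation:
Act: dayname[]
Obs: Thursday
Act: census[]
Obs: 1
Act: start[x='@prev']
Obs: 1
Act: mhop[n='9']
Obs: 1978-12-16
Act: dayname[]
Obs: Saturday


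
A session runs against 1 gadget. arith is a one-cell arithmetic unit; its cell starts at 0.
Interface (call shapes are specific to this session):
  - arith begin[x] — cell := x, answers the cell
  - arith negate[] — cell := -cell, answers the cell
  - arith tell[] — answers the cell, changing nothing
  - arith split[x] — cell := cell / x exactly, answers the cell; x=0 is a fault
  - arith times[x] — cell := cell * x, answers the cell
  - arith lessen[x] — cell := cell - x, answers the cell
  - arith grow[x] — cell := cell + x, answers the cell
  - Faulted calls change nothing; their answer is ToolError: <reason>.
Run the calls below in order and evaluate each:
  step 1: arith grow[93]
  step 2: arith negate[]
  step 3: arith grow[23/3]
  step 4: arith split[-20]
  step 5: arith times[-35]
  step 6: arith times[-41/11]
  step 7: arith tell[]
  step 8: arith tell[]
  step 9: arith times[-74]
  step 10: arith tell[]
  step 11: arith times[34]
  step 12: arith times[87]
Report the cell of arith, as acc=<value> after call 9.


Answer: acc=-1359232/33

Derivation:
→ arith grow(x: 93)
← 93
→ arith negate()
← -93
→ arith grow(x: 23/3)
← -256/3
→ arith split(x: -20)
← 64/15
→ arith times(x: -35)
← -448/3
→ arith times(x: -41/11)
← 18368/33
→ arith tell()
← 18368/33
→ arith tell()
← 18368/33
→ arith times(x: -74)
← -1359232/33
→ arith tell()
← -1359232/33
→ arith times(x: 34)
← -46213888/33
→ arith times(x: 87)
← -1340202752/11


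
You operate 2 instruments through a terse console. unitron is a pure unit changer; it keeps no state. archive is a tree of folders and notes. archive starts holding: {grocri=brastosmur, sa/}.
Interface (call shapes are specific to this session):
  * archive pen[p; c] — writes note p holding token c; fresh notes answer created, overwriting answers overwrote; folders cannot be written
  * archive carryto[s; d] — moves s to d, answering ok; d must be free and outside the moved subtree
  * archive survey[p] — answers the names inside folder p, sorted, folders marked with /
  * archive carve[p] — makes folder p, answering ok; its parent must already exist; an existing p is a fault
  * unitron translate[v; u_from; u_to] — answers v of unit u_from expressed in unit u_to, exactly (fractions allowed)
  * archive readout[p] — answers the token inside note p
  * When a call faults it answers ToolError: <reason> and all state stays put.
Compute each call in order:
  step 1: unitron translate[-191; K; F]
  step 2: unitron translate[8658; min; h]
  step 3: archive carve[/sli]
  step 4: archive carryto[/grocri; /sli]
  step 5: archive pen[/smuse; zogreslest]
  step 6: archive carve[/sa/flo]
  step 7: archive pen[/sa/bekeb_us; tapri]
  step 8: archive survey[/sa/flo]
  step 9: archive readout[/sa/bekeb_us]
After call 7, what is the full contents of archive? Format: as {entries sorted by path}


Calling unitron translate with v: -191, u_from: K, u_to: F, and get -80347/100.
Calling unitron translate with v: 8658, u_from: min, u_to: h, — result: 1443/10.
Using archive carve with p: /sli, yielding ok.
I use archive carryto with s: /grocri, d: /sli, which returns ToolError: exists.
I invoke archive pen with p: /smuse, c: zogreslest, and see created.
Then archive carve with p: /sa/flo, and get ok.
Invoking archive pen with p: /sa/bekeb_us, c: tapri, yielding created.
Using archive survey with p: /sa/flo, and get [].
Using archive readout with p: /sa/bekeb_us, which returns tapri.

Answer: {grocri=brastosmur, sa/, sa/bekeb_us=tapri, sa/flo/, sli/, smuse=zogreslest}


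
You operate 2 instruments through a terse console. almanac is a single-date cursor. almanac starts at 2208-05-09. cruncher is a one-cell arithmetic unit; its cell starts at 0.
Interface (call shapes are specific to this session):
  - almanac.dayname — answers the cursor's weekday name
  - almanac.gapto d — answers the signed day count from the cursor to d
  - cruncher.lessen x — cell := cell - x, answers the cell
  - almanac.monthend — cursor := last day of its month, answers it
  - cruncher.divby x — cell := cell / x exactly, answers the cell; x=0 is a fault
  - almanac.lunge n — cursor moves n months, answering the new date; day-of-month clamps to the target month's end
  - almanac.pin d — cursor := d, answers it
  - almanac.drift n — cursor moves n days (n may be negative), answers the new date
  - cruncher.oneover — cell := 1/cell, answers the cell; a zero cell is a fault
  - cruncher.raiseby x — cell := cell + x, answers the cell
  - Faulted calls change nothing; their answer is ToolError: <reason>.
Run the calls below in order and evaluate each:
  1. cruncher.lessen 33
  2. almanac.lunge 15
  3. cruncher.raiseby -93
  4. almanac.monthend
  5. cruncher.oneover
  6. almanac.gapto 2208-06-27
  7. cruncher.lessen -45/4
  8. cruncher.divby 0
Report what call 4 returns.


Calling lessen with x→33, yielding -33.
Now I run lunge with n→15, and see 2209-08-09.
I use raiseby with x→-93, and get -126.
Now I run monthend, and observe 2209-08-31.
Now I run oneover, yielding -1/126.
Invoking gapto with d→2208-06-27, and observe -430.
Invoking lessen with x→-45/4: 2833/252.
I use divby with x→0: ToolError: division by zero.

Answer: 2209-08-31


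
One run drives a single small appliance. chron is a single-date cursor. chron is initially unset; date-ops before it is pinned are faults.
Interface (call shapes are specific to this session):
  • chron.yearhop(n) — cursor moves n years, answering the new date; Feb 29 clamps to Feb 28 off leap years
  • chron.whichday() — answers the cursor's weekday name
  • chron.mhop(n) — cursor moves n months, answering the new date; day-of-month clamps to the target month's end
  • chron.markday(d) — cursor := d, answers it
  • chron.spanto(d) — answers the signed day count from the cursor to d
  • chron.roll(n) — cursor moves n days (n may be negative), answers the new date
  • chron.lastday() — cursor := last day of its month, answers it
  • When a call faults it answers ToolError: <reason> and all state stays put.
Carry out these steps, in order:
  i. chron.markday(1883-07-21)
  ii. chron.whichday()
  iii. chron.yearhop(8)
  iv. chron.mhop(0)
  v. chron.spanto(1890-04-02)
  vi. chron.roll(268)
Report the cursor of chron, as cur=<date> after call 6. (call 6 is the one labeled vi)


Answer: cur=1892-04-14

Derivation:
>>> chron.markday d: 1883-07-21
  1883-07-21
>>> chron.whichday
  Saturday
>>> chron.yearhop n: 8
  1891-07-21
>>> chron.mhop n: 0
  1891-07-21
>>> chron.spanto d: 1890-04-02
  -475
>>> chron.roll n: 268
  1892-04-14


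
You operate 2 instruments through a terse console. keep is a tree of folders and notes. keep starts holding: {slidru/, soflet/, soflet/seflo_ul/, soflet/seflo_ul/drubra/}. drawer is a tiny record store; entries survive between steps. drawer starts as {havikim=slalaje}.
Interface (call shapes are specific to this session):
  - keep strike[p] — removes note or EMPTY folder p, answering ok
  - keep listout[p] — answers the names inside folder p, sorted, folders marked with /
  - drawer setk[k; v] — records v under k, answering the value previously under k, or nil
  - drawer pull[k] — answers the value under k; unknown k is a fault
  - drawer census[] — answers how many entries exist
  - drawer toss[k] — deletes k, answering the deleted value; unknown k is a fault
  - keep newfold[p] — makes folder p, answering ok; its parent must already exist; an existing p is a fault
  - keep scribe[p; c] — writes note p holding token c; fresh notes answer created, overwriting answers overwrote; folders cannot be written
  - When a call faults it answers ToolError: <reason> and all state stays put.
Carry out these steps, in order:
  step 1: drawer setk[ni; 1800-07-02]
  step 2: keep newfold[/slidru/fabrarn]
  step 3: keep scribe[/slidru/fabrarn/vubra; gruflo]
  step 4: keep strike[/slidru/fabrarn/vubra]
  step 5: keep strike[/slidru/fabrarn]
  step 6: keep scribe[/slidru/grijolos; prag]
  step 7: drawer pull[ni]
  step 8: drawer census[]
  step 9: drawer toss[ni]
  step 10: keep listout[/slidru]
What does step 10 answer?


>> drawer setk(ni, 1800-07-02)
<< nil
>> keep newfold(/slidru/fabrarn)
<< ok
>> keep scribe(/slidru/fabrarn/vubra, gruflo)
<< created
>> keep strike(/slidru/fabrarn/vubra)
<< ok
>> keep strike(/slidru/fabrarn)
<< ok
>> keep scribe(/slidru/grijolos, prag)
<< created
>> drawer pull(ni)
<< 1800-07-02
>> drawer census()
<< 2
>> drawer toss(ni)
<< 1800-07-02
>> keep listout(/slidru)
<< [grijolos]

Answer: [grijolos]


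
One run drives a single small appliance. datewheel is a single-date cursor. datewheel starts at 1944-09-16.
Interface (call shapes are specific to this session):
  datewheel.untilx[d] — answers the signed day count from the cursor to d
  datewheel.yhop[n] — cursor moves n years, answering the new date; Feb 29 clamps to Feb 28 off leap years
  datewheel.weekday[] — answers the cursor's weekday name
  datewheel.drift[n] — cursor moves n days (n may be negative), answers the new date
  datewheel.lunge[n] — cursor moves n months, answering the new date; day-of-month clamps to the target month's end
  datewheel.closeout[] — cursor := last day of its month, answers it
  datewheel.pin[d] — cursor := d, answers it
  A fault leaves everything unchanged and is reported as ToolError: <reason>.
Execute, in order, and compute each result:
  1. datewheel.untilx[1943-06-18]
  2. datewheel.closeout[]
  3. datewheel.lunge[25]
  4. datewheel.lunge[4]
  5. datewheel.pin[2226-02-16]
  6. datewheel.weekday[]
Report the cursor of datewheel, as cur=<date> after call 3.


Invoking untilx on d→1943-06-18, — result: -456.
I try closeout(): 1944-09-30.
I run lunge on n→25, giving 1946-10-30.
Calling lunge on n→4, and get 1947-02-28.
I call pin on d→2226-02-16, → 2226-02-16.
Next I call weekday, and observe Thursday.

Answer: cur=1946-10-30


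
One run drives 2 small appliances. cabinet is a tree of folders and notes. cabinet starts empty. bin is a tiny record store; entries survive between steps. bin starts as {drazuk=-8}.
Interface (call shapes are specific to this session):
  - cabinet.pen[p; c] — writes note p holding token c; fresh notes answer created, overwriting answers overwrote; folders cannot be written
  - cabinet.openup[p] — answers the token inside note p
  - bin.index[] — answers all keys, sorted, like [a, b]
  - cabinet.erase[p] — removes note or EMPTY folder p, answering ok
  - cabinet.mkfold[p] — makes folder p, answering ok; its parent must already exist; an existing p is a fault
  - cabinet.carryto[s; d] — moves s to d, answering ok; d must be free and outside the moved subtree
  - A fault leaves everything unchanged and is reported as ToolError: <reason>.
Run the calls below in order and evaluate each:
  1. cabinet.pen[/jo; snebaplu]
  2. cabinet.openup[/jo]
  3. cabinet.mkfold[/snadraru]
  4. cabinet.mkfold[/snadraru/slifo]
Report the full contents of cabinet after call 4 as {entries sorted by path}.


! cabinet.pen(p='/jo', c='snebaplu') -> created
! cabinet.openup(p='/jo') -> snebaplu
! cabinet.mkfold(p='/snadraru') -> ok
! cabinet.mkfold(p='/snadraru/slifo') -> ok

Answer: {jo=snebaplu, snadraru/, snadraru/slifo/}


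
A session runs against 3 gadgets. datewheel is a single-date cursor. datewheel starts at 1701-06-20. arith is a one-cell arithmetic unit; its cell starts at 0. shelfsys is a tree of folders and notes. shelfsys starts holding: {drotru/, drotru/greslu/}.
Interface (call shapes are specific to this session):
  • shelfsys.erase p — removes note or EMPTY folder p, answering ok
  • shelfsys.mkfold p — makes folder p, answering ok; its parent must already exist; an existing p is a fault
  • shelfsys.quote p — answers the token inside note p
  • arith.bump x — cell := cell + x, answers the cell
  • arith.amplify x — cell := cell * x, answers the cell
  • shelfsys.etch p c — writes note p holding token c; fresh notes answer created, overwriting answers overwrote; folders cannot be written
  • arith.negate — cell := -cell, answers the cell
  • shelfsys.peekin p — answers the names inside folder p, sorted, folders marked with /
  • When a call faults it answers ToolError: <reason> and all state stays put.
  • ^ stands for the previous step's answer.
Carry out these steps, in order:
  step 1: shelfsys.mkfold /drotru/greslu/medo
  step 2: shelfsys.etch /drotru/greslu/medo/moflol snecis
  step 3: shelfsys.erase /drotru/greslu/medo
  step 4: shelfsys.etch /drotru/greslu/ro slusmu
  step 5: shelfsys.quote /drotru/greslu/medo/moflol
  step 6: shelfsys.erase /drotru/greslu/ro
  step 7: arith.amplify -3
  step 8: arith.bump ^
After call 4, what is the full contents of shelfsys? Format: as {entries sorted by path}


Answer: {drotru/, drotru/greslu/, drotru/greslu/medo/, drotru/greslu/medo/moflol=snecis, drotru/greslu/ro=slusmu}

Derivation:
>> mkfold(p→/drotru/greslu/medo)
<< ok
>> etch(p→/drotru/greslu/medo/moflol, c→snecis)
<< created
>> erase(p→/drotru/greslu/medo)
<< ToolError: not empty
>> etch(p→/drotru/greslu/ro, c→slusmu)
<< created
>> quote(p→/drotru/greslu/medo/moflol)
<< snecis
>> erase(p→/drotru/greslu/ro)
<< ok
>> amplify(x→-3)
<< 0
>> bump(x→^)
<< 0


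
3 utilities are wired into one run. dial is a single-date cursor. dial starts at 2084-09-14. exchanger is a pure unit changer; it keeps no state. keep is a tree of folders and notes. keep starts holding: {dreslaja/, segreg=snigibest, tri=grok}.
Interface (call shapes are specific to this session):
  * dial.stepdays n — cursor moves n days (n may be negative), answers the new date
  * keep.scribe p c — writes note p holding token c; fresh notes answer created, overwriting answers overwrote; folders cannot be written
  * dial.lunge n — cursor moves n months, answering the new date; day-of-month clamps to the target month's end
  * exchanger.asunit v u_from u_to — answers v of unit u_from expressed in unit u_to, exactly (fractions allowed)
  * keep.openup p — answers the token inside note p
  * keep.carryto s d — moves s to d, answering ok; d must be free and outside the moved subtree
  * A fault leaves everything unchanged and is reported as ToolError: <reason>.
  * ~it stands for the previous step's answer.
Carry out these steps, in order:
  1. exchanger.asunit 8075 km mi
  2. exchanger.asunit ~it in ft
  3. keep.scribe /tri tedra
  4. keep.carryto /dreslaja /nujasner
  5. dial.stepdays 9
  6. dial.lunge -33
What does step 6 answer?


Answer: 2081-12-23

Derivation:
Then exchanger.asunit with 8075, km, mi, and observe 126171875/25146.
I use exchanger.asunit with ~it, in, ft, yielding 126171875/301752.
Next I call keep.scribe with /tri, tedra, yielding overwrote.
Invoking keep.carryto with /dreslaja, /nujasner, which returns ok.
Next I call dial.stepdays with 9, and see 2084-09-23.
I use dial.lunge with -33, — result: 2081-12-23.


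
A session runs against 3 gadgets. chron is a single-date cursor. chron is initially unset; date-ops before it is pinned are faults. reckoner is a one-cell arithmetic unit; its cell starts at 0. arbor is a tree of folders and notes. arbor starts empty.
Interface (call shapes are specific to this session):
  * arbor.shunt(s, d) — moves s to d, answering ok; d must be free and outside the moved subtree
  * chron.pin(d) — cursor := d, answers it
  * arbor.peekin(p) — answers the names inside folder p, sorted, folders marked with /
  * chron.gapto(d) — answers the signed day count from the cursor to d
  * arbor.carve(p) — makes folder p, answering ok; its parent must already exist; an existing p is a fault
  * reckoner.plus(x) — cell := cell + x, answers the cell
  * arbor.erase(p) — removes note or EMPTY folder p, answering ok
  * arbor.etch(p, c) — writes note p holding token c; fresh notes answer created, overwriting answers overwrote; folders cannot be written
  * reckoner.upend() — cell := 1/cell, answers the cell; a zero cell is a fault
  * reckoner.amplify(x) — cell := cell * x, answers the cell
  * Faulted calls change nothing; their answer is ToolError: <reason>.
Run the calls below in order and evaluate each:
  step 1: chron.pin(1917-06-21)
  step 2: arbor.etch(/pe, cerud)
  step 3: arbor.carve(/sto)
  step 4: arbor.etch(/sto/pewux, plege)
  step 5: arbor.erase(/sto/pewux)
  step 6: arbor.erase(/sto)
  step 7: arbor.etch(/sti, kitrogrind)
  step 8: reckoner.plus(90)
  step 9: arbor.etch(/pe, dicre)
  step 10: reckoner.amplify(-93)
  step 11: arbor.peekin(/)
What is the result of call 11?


CALL chron.pin[d→1917-06-21]
RET  1917-06-21
CALL arbor.etch[p→/pe; c→cerud]
RET  created
CALL arbor.carve[p→/sto]
RET  ok
CALL arbor.etch[p→/sto/pewux; c→plege]
RET  created
CALL arbor.erase[p→/sto/pewux]
RET  ok
CALL arbor.erase[p→/sto]
RET  ok
CALL arbor.etch[p→/sti; c→kitrogrind]
RET  created
CALL reckoner.plus[x→90]
RET  90
CALL arbor.etch[p→/pe; c→dicre]
RET  overwrote
CALL reckoner.amplify[x→-93]
RET  -8370
CALL arbor.peekin[p→/]
RET  [pe, sti]

Answer: [pe, sti]
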